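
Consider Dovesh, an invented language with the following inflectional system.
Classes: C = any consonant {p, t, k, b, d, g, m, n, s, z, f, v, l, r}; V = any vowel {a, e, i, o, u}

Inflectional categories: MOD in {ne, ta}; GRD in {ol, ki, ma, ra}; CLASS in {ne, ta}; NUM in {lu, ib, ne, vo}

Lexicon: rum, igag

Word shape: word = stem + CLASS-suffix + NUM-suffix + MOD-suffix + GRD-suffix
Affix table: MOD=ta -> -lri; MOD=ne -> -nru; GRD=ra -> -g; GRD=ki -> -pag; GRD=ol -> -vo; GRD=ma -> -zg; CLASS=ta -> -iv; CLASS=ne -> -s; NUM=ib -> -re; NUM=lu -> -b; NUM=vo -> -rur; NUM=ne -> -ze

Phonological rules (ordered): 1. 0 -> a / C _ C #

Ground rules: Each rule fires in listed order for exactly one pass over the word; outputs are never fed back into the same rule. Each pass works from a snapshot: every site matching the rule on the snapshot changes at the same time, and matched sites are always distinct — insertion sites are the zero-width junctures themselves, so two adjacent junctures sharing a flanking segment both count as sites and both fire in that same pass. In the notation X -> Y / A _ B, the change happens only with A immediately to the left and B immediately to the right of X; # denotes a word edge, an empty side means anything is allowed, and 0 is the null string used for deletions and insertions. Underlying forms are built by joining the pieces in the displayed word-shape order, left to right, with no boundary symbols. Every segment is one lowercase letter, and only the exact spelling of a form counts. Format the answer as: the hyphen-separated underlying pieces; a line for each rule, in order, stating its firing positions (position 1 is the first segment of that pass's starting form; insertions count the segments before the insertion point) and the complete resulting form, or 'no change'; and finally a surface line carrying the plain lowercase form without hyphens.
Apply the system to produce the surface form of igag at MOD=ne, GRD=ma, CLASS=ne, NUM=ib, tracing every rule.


underlying: igag-s-re-nru-zg
1. 0 -> a / C _ C #: inserts after position(s) 11: igagsrenruzag
surface: igagsrenruzag


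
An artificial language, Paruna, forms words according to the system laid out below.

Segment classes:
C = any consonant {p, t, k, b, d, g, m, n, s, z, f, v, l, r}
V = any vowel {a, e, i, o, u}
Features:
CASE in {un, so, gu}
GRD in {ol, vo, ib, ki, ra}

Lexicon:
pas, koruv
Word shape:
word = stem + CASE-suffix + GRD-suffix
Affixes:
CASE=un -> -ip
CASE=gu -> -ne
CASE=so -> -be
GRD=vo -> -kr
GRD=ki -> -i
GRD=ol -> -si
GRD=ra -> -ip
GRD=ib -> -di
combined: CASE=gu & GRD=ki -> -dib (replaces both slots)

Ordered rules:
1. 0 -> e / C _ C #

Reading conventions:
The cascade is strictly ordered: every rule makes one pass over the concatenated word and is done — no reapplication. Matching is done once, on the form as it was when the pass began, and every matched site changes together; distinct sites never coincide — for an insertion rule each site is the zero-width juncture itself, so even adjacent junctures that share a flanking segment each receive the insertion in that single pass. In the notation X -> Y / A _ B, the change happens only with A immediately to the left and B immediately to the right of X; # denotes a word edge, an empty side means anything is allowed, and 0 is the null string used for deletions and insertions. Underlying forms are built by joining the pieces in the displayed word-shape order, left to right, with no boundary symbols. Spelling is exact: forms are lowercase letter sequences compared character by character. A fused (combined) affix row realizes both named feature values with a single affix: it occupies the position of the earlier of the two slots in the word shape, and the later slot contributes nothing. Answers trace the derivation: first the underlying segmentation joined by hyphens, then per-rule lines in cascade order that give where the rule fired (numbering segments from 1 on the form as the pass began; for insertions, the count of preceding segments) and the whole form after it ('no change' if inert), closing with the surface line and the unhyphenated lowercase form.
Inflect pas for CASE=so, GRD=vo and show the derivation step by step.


underlying: pas-be-kr
1. 0 -> e / C _ C #: inserts after position(s) 6: pasbeker
surface: pasbeker


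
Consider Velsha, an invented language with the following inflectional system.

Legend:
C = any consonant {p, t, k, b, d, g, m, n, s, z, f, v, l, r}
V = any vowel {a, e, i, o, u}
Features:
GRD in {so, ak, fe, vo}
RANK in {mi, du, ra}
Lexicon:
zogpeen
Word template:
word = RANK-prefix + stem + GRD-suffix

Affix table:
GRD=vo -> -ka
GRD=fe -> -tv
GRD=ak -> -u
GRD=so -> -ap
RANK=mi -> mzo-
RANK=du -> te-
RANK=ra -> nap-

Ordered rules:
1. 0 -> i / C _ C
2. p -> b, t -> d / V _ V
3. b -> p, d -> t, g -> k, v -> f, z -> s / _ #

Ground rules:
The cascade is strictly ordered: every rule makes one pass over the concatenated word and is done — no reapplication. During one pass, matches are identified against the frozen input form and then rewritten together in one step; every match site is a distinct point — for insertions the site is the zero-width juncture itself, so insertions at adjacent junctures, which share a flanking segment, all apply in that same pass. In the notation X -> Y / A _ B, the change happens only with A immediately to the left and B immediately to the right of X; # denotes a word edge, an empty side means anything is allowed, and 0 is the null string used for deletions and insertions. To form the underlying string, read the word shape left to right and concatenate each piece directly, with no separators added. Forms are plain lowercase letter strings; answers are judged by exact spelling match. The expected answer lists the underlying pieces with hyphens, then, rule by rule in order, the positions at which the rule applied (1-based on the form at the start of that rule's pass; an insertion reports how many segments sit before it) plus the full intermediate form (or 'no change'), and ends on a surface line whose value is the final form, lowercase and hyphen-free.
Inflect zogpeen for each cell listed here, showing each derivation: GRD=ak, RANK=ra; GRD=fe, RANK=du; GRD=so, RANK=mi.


cell GRD=ak, RANK=ra:
underlying: nap-zogpeen-u
1. 0 -> i / C _ C: inserts after position(s) 3, 6: napizogipeenu
2. p -> b, t -> d / V _ V: fires at position(s) 3, 9: nabizogibeenu
3. b -> p, d -> t, g -> k, v -> f, z -> s / _ #: no change
surface: nabizogibeenu

cell GRD=fe, RANK=du:
underlying: te-zogpeen-tv
1. 0 -> i / C _ C: inserts after position(s) 5, 9, 10: tezogipeenitiv
2. p -> b, t -> d / V _ V: fires at position(s) 7, 12: tezogibeenidiv
3. b -> p, d -> t, g -> k, v -> f, z -> s / _ #: fires at position(s) 14: tezogibeenidif
surface: tezogibeenidif

cell GRD=so, RANK=mi:
underlying: mzo-zogpeen-ap
1. 0 -> i / C _ C: inserts after position(s) 1, 6: mizozogipeenap
2. p -> b, t -> d / V _ V: fires at position(s) 9: mizozogibeenap
3. b -> p, d -> t, g -> k, v -> f, z -> s / _ #: no change
surface: mizozogibeenap


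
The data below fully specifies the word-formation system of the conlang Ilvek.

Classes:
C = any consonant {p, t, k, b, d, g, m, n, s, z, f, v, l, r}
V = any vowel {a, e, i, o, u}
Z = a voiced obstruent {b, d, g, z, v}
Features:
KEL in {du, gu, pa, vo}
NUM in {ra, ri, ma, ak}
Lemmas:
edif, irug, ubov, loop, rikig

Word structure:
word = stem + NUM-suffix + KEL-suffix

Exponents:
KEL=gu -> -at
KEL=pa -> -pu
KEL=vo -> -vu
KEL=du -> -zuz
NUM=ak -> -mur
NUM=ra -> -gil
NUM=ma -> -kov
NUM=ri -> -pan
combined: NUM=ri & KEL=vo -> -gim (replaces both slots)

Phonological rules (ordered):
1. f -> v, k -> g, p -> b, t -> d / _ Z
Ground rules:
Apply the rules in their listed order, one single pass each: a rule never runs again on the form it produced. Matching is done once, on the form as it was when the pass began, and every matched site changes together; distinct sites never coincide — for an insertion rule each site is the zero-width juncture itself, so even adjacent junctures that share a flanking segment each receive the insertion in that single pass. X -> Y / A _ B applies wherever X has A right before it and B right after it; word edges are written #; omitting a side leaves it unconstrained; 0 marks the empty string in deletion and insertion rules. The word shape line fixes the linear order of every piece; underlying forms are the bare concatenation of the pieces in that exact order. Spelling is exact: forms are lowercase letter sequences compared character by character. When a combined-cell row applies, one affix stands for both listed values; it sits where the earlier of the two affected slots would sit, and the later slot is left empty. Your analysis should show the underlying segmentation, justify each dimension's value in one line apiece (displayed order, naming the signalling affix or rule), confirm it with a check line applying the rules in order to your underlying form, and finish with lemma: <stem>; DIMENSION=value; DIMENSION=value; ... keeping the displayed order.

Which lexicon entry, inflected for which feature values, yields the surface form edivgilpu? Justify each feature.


underlying: edif-gil-pu
KEL=pa - signalled by the affix -pu
NUM=ra - signalled by the affix -gil
check: edifgilpu -> edivgilpu
lemma: edif; KEL=pa; NUM=ra


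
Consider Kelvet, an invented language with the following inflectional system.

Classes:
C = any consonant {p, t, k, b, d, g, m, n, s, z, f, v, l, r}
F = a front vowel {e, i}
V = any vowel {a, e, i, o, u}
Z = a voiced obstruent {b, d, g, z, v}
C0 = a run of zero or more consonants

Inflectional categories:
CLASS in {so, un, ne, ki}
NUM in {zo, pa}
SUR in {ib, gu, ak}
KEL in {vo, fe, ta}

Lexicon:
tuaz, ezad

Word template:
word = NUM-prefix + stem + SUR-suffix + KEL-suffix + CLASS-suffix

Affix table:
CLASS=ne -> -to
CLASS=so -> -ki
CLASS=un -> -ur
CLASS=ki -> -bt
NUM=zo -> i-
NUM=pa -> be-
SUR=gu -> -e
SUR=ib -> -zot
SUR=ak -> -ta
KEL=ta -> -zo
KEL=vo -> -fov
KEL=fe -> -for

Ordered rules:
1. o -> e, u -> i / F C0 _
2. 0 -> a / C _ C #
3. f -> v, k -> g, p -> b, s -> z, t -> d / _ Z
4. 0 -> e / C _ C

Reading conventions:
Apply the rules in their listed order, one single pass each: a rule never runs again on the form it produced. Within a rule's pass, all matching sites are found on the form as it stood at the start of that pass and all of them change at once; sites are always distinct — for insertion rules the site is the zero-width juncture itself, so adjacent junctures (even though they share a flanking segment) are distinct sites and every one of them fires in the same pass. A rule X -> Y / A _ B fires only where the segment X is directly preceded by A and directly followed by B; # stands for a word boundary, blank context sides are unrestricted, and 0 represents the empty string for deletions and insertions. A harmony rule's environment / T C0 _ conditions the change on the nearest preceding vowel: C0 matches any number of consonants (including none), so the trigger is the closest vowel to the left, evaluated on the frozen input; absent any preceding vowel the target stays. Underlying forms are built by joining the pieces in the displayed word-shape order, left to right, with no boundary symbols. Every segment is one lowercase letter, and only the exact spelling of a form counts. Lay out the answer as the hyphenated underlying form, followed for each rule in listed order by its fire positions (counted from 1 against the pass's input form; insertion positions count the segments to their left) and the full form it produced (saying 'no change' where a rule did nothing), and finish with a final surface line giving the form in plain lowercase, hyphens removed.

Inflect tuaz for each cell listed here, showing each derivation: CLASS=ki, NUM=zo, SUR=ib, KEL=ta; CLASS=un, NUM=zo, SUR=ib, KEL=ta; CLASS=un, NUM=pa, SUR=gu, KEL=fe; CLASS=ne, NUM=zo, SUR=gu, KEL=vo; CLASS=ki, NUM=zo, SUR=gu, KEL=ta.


cell CLASS=ki, NUM=zo, SUR=ib, KEL=ta:
underlying: i-tuaz-zot-zo-bt
1. o -> e, u -> i / F C0 _: fires at position(s) 3: itiazzotzobt
2. 0 -> a / C _ C #: inserts after position(s) 11: itiazzotzobat
3. f -> v, k -> g, p -> b, s -> z, t -> d / _ Z: fires at position(s) 8: itiazzodzobat
4. 0 -> e / C _ C: inserts after position(s) 5, 8: itiazezodezobat
surface: itiazezodezobat

cell CLASS=un, NUM=zo, SUR=ib, KEL=ta:
underlying: i-tuaz-zot-zo-ur
1. o -> e, u -> i / F C0 _: fires at position(s) 3: itiazzotzour
2. 0 -> a / C _ C #: no change
3. f -> v, k -> g, p -> b, s -> z, t -> d / _ Z: fires at position(s) 8: itiazzodzour
4. 0 -> e / C _ C: inserts after position(s) 5, 8: itiazezodezour
surface: itiazezodezour

cell CLASS=un, NUM=pa, SUR=gu, KEL=fe:
underlying: be-tuaz-e-for-ur
1. o -> e, u -> i / F C0 _: fires at position(s) 4, 9: betiazeferur
2. 0 -> a / C _ C #: no change
3. f -> v, k -> g, p -> b, s -> z, t -> d / _ Z: no change
4. 0 -> e / C _ C: no change
surface: betiazeferur

cell CLASS=ne, NUM=zo, SUR=gu, KEL=vo:
underlying: i-tuaz-e-fov-to
1. o -> e, u -> i / F C0 _: fires at position(s) 3, 8: itiazefevto
2. 0 -> a / C _ C #: no change
3. f -> v, k -> g, p -> b, s -> z, t -> d / _ Z: no change
4. 0 -> e / C _ C: inserts after position(s) 9: itiazefeveto
surface: itiazefeveto

cell CLASS=ki, NUM=zo, SUR=gu, KEL=ta:
underlying: i-tuaz-e-zo-bt
1. o -> e, u -> i / F C0 _: fires at position(s) 3, 8: itiazezebt
2. 0 -> a / C _ C #: inserts after position(s) 9: itiazezebat
3. f -> v, k -> g, p -> b, s -> z, t -> d / _ Z: no change
4. 0 -> e / C _ C: no change
surface: itiazezebat


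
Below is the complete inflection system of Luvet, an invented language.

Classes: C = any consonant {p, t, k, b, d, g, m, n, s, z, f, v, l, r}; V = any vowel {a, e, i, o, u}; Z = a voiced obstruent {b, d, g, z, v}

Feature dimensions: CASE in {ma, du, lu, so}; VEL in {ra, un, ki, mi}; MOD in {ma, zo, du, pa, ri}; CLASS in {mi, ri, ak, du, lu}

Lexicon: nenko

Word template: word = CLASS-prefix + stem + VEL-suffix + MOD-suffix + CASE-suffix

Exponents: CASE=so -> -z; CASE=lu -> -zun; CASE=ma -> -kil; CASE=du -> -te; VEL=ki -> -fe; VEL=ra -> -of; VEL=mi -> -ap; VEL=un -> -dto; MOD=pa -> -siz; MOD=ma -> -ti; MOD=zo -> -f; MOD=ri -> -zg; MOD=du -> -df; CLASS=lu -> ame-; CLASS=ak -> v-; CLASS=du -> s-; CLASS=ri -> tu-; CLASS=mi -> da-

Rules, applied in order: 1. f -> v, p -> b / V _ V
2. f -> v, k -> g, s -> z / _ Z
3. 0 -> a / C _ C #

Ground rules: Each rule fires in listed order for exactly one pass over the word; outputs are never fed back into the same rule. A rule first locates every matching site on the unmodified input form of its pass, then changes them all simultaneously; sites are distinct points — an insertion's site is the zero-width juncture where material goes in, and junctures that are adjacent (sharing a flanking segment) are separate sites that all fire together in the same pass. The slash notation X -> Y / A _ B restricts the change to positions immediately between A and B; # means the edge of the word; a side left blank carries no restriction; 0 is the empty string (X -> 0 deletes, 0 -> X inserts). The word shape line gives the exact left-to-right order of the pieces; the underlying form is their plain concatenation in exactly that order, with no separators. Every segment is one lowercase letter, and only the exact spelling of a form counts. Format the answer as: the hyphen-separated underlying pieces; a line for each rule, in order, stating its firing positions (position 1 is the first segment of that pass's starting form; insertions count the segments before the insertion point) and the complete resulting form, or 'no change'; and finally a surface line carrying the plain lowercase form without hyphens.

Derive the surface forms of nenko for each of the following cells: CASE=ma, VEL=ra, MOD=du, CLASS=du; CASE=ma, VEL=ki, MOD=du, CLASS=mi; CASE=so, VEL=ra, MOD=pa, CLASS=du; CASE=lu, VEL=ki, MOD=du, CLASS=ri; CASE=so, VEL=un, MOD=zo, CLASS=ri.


cell CASE=ma, VEL=ra, MOD=du, CLASS=du:
underlying: s-nenko-of-df-kil
1. f -> v, p -> b / V _ V: no change
2. f -> v, k -> g, s -> z / _ Z: fires at position(s) 8: snenkoovdfkil
3. 0 -> a / C _ C #: no change
surface: snenkoovdfkil

cell CASE=ma, VEL=ki, MOD=du, CLASS=mi:
underlying: da-nenko-fe-df-kil
1. f -> v, p -> b / V _ V: fires at position(s) 8: danenkovedfkil
2. f -> v, k -> g, s -> z / _ Z: no change
3. 0 -> a / C _ C #: no change
surface: danenkovedfkil

cell CASE=so, VEL=ra, MOD=pa, CLASS=du:
underlying: s-nenko-of-siz-z
1. f -> v, p -> b / V _ V: no change
2. f -> v, k -> g, s -> z / _ Z: no change
3. 0 -> a / C _ C #: inserts after position(s) 11: snenkoofsizaz
surface: snenkoofsizaz

cell CASE=lu, VEL=ki, MOD=du, CLASS=ri:
underlying: tu-nenko-fe-df-zun
1. f -> v, p -> b / V _ V: fires at position(s) 8: tunenkovedfzun
2. f -> v, k -> g, s -> z / _ Z: fires at position(s) 11: tunenkovedvzun
3. 0 -> a / C _ C #: no change
surface: tunenkovedvzun

cell CASE=so, VEL=un, MOD=zo, CLASS=ri:
underlying: tu-nenko-dto-f-z
1. f -> v, p -> b / V _ V: no change
2. f -> v, k -> g, s -> z / _ Z: fires at position(s) 11: tunenkodtovz
3. 0 -> a / C _ C #: inserts after position(s) 11: tunenkodtovaz
surface: tunenkodtovaz


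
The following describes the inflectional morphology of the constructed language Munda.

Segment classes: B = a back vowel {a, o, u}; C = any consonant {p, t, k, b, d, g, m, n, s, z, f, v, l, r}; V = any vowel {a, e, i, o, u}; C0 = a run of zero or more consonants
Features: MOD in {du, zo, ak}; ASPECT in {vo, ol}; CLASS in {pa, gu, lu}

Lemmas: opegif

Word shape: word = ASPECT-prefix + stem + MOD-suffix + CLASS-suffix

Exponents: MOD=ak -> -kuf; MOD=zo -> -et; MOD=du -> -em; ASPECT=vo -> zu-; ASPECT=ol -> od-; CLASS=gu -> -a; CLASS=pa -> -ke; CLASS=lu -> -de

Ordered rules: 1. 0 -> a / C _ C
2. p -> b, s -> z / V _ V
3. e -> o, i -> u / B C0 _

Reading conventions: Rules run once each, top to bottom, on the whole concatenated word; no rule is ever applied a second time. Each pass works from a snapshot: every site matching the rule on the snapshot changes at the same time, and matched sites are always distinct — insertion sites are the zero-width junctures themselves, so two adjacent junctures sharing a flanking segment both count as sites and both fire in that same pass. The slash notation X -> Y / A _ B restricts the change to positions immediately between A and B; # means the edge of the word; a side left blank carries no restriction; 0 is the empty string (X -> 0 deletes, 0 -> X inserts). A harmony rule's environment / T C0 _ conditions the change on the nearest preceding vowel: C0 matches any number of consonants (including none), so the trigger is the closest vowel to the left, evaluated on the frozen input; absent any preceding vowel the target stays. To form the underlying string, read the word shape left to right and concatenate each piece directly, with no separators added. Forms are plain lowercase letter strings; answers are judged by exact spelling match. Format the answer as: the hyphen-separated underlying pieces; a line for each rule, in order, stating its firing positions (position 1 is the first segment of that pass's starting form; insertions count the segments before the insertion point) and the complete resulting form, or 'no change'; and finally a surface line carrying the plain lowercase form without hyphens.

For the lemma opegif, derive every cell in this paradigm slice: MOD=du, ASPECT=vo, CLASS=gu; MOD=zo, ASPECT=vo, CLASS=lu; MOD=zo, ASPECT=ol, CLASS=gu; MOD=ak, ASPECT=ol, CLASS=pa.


cell MOD=du, ASPECT=vo, CLASS=gu:
underlying: zu-opegif-em-a
1. 0 -> a / C _ C: no change
2. p -> b, s -> z / V _ V: fires at position(s) 4: zuobegifema
3. e -> o, i -> u / B C0 _: fires at position(s) 5: zuobogifema
surface: zuobogifema

cell MOD=zo, ASPECT=vo, CLASS=lu:
underlying: zu-opegif-et-de
1. 0 -> a / C _ C: inserts after position(s) 10: zuopegifetade
2. p -> b, s -> z / V _ V: fires at position(s) 4: zuobegifetade
3. e -> o, i -> u / B C0 _: fires at position(s) 5, 13: zuobogifetado
surface: zuobogifetado

cell MOD=zo, ASPECT=ol, CLASS=gu:
underlying: od-opegif-et-a
1. 0 -> a / C _ C: no change
2. p -> b, s -> z / V _ V: fires at position(s) 4: odobegifeta
3. e -> o, i -> u / B C0 _: fires at position(s) 5: odobogifeta
surface: odobogifeta

cell MOD=ak, ASPECT=ol, CLASS=pa:
underlying: od-opegif-kuf-ke
1. 0 -> a / C _ C: inserts after position(s) 8, 11: odopegifakufake
2. p -> b, s -> z / V _ V: fires at position(s) 4: odobegifakufake
3. e -> o, i -> u / B C0 _: fires at position(s) 5, 15: odobogifakufako
surface: odobogifakufako


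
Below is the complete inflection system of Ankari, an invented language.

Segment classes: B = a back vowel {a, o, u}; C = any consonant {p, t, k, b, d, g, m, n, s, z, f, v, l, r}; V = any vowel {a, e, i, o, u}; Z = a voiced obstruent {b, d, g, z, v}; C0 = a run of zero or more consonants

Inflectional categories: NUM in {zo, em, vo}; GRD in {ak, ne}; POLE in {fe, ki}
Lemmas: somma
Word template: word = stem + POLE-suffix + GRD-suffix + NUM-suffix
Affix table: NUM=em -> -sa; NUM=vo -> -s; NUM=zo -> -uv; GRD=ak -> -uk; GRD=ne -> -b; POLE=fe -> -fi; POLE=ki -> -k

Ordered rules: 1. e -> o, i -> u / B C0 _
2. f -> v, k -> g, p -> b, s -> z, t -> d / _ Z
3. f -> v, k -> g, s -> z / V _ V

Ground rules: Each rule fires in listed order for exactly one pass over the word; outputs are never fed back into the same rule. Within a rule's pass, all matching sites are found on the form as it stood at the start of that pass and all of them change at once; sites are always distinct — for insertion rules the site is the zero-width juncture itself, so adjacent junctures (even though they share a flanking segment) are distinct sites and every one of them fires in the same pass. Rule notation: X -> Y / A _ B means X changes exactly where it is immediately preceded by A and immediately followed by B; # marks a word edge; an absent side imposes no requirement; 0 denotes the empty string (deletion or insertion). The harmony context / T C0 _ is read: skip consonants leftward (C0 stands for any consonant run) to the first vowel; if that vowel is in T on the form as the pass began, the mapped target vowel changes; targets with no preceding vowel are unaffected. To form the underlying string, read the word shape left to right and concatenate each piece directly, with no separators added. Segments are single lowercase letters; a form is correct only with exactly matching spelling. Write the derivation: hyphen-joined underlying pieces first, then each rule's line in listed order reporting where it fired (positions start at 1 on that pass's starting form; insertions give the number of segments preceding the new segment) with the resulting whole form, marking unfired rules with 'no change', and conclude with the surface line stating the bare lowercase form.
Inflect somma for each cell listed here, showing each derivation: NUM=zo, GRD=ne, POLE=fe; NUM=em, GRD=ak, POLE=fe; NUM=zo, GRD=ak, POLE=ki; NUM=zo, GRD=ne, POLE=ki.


cell NUM=zo, GRD=ne, POLE=fe:
underlying: somma-fi-b-uv
1. e -> o, i -> u / B C0 _: fires at position(s) 7: sommafubuv
2. f -> v, k -> g, p -> b, s -> z, t -> d / _ Z: no change
3. f -> v, k -> g, s -> z / V _ V: fires at position(s) 6: sommavubuv
surface: sommavubuv

cell NUM=em, GRD=ak, POLE=fe:
underlying: somma-fi-uk-sa
1. e -> o, i -> u / B C0 _: fires at position(s) 7: sommafuuksa
2. f -> v, k -> g, p -> b, s -> z, t -> d / _ Z: no change
3. f -> v, k -> g, s -> z / V _ V: fires at position(s) 6: sommavuuksa
surface: sommavuuksa

cell NUM=zo, GRD=ak, POLE=ki:
underlying: somma-k-uk-uv
1. e -> o, i -> u / B C0 _: no change
2. f -> v, k -> g, p -> b, s -> z, t -> d / _ Z: no change
3. f -> v, k -> g, s -> z / V _ V: fires at position(s) 6, 8: sommaguguv
surface: sommaguguv

cell NUM=zo, GRD=ne, POLE=ki:
underlying: somma-k-b-uv
1. e -> o, i -> u / B C0 _: no change
2. f -> v, k -> g, p -> b, s -> z, t -> d / _ Z: fires at position(s) 6: sommagbuv
3. f -> v, k -> g, s -> z / V _ V: no change
surface: sommagbuv


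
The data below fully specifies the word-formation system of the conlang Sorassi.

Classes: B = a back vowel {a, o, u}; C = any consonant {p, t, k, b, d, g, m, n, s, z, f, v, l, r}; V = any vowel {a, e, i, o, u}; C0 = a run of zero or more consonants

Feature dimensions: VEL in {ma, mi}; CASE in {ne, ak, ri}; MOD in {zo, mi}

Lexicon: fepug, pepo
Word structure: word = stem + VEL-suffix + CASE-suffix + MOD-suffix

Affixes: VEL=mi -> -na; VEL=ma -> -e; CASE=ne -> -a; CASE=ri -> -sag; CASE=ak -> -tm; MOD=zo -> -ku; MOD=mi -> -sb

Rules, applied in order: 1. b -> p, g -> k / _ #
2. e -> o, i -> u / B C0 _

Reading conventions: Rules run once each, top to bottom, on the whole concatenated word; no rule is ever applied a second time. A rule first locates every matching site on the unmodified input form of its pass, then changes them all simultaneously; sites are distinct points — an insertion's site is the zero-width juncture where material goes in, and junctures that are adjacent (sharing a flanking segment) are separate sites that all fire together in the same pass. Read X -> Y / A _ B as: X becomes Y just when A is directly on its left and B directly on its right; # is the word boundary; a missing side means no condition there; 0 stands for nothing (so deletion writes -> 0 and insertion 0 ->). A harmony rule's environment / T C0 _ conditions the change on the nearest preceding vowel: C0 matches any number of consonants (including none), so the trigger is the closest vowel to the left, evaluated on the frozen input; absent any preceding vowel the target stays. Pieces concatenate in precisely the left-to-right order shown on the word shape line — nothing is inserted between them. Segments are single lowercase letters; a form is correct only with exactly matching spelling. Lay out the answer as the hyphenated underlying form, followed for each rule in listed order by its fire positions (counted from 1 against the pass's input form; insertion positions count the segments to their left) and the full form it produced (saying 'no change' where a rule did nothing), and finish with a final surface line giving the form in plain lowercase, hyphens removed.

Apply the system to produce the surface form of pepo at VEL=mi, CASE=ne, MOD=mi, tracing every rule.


underlying: pepo-na-a-sb
1. b -> p, g -> k / _ #: fires at position(s) 9: peponaasp
2. e -> o, i -> u / B C0 _: no change
surface: peponaasp


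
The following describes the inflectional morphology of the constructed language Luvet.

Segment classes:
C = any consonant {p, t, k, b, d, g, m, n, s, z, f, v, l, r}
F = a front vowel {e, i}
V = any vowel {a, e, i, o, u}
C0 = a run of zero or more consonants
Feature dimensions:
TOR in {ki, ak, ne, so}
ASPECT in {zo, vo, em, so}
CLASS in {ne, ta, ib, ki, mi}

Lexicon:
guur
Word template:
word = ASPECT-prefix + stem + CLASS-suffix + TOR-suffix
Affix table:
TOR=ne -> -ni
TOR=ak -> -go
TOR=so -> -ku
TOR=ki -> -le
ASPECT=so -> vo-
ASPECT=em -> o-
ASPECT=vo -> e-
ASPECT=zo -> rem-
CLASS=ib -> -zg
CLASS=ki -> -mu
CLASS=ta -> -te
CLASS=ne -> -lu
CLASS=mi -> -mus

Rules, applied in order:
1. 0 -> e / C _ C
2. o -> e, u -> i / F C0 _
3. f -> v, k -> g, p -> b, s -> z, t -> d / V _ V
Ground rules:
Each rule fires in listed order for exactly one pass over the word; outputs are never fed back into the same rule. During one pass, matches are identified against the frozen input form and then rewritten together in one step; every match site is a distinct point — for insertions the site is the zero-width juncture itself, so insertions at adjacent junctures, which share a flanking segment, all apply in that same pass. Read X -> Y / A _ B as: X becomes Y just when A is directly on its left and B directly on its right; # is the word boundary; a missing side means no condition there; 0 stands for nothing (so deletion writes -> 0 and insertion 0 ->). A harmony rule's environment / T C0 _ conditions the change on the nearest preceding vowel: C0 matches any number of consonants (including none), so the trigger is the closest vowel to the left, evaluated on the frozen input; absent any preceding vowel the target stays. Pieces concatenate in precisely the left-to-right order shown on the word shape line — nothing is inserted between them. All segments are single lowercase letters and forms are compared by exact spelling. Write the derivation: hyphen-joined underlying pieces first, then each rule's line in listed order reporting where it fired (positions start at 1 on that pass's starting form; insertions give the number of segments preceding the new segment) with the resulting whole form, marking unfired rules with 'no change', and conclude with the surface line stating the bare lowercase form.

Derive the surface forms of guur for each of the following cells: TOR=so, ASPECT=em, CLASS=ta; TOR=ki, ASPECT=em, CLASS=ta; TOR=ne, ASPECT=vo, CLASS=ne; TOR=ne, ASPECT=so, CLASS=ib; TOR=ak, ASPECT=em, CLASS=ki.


cell TOR=so, ASPECT=em, CLASS=ta:
underlying: o-guur-te-ku
1. 0 -> e / C _ C: inserts after position(s) 5: oguureteku
2. o -> e, u -> i / F C0 _: fires at position(s) 10: oguureteki
3. f -> v, k -> g, p -> b, s -> z, t -> d / V _ V: fires at position(s) 7, 9: oguuredegi
surface: oguuredegi

cell TOR=ki, ASPECT=em, CLASS=ta:
underlying: o-guur-te-le
1. 0 -> e / C _ C: inserts after position(s) 5: oguuretele
2. o -> e, u -> i / F C0 _: no change
3. f -> v, k -> g, p -> b, s -> z, t -> d / V _ V: fires at position(s) 7: oguuredele
surface: oguuredele

cell TOR=ne, ASPECT=vo, CLASS=ne:
underlying: e-guur-lu-ni
1. 0 -> e / C _ C: inserts after position(s) 5: eguureluni
2. o -> e, u -> i / F C0 _: fires at position(s) 3, 8: egiurelini
3. f -> v, k -> g, p -> b, s -> z, t -> d / V _ V: no change
surface: egiurelini

cell TOR=ne, ASPECT=so, CLASS=ib:
underlying: vo-guur-zg-ni
1. 0 -> e / C _ C: inserts after position(s) 6, 7, 8: voguurezegeni
2. o -> e, u -> i / F C0 _: no change
3. f -> v, k -> g, p -> b, s -> z, t -> d / V _ V: no change
surface: voguurezegeni

cell TOR=ak, ASPECT=em, CLASS=ki:
underlying: o-guur-mu-go
1. 0 -> e / C _ C: inserts after position(s) 5: oguuremugo
2. o -> e, u -> i / F C0 _: fires at position(s) 8: oguuremigo
3. f -> v, k -> g, p -> b, s -> z, t -> d / V _ V: no change
surface: oguuremigo


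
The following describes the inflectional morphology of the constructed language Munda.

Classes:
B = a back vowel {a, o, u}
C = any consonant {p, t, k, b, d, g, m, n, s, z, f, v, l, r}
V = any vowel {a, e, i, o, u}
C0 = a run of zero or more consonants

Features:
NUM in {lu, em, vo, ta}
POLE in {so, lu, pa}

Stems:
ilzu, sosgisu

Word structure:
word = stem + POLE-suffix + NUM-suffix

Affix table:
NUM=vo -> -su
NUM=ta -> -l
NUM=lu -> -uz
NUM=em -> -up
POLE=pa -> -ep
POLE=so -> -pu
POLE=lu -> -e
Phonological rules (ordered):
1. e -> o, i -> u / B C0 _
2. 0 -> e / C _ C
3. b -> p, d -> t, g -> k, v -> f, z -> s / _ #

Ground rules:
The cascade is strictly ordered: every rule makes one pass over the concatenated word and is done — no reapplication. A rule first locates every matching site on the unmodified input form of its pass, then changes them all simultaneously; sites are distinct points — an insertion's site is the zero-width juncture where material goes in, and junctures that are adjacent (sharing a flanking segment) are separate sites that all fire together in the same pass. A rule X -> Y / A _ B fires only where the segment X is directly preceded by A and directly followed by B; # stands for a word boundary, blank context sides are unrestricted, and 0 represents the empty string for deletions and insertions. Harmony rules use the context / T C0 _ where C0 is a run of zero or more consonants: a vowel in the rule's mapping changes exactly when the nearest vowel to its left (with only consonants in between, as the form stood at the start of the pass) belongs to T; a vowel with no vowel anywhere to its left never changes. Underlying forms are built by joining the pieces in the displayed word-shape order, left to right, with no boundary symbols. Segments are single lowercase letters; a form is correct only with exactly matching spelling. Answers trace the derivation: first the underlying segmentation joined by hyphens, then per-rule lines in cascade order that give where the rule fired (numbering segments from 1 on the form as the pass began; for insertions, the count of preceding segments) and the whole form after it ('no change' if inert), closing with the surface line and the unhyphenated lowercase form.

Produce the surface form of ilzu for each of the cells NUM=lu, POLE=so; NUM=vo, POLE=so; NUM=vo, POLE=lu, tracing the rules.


cell NUM=lu, POLE=so:
underlying: ilzu-pu-uz
1. e -> o, i -> u / B C0 _: no change
2. 0 -> e / C _ C: inserts after position(s) 2: ilezupuuz
3. b -> p, d -> t, g -> k, v -> f, z -> s / _ #: fires at position(s) 9: ilezupuus
surface: ilezupuus

cell NUM=vo, POLE=so:
underlying: ilzu-pu-su
1. e -> o, i -> u / B C0 _: no change
2. 0 -> e / C _ C: inserts after position(s) 2: ilezupusu
3. b -> p, d -> t, g -> k, v -> f, z -> s / _ #: no change
surface: ilezupusu

cell NUM=vo, POLE=lu:
underlying: ilzu-e-su
1. e -> o, i -> u / B C0 _: fires at position(s) 5: ilzuosu
2. 0 -> e / C _ C: inserts after position(s) 2: ilezuosu
3. b -> p, d -> t, g -> k, v -> f, z -> s / _ #: no change
surface: ilezuosu


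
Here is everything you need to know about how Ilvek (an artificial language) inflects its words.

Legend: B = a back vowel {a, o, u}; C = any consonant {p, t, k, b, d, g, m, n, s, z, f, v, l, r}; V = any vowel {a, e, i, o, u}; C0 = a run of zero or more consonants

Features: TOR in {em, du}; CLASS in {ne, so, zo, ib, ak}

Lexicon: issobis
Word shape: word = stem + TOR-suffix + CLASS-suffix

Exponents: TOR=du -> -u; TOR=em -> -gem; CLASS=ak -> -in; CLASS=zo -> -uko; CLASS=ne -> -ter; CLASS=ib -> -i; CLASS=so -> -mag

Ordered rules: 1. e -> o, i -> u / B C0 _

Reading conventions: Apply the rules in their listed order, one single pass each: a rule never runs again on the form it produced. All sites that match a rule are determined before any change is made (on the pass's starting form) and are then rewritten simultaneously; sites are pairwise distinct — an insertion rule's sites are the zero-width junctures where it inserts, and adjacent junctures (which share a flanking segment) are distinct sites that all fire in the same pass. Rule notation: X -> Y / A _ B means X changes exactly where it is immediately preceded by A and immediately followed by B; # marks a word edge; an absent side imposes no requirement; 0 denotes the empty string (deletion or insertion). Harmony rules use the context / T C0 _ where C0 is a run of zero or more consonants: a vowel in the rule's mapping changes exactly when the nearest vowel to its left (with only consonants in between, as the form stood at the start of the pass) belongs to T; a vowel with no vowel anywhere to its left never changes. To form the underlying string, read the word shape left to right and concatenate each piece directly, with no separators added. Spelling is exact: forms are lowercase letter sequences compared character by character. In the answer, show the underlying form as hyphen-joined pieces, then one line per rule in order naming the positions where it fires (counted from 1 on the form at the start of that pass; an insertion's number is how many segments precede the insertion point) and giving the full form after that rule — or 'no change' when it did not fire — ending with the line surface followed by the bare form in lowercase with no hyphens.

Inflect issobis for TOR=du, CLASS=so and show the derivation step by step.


underlying: issobis-u-mag
1. e -> o, i -> u / B C0 _: fires at position(s) 6: issobusumag
surface: issobusumag


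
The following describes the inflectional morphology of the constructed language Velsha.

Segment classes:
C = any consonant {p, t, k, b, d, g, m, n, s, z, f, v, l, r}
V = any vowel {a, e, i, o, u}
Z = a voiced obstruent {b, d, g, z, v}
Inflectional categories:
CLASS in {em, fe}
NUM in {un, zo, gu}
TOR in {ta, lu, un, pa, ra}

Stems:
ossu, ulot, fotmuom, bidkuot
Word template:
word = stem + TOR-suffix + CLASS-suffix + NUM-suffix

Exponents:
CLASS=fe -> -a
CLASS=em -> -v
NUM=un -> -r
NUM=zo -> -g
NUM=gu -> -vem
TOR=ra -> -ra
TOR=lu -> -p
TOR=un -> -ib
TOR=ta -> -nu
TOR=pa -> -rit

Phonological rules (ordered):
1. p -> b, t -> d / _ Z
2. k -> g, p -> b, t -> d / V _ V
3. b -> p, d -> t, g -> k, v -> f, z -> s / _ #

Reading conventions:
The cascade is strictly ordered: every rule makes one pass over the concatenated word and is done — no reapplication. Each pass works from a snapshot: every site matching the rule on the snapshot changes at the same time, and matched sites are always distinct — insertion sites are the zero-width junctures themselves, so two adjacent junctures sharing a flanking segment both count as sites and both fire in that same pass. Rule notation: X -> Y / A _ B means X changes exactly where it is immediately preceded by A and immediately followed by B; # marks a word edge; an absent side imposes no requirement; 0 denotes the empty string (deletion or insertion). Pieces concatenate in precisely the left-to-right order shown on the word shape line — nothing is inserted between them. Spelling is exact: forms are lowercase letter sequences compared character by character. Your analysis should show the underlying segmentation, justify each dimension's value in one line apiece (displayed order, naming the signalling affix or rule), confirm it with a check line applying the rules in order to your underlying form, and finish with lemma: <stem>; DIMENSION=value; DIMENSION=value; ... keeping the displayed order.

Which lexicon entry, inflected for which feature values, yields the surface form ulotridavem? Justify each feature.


underlying: ulot-rit-a-vem
CLASS=fe - signalled by the affix -a
NUM=gu - signalled by the affix -vem
TOR=pa - signalled by the affix -rit
check: ulotritavem -> ulotritavem -> ulotridavem -> ulotridavem
lemma: ulot; CLASS=fe; NUM=gu; TOR=pa


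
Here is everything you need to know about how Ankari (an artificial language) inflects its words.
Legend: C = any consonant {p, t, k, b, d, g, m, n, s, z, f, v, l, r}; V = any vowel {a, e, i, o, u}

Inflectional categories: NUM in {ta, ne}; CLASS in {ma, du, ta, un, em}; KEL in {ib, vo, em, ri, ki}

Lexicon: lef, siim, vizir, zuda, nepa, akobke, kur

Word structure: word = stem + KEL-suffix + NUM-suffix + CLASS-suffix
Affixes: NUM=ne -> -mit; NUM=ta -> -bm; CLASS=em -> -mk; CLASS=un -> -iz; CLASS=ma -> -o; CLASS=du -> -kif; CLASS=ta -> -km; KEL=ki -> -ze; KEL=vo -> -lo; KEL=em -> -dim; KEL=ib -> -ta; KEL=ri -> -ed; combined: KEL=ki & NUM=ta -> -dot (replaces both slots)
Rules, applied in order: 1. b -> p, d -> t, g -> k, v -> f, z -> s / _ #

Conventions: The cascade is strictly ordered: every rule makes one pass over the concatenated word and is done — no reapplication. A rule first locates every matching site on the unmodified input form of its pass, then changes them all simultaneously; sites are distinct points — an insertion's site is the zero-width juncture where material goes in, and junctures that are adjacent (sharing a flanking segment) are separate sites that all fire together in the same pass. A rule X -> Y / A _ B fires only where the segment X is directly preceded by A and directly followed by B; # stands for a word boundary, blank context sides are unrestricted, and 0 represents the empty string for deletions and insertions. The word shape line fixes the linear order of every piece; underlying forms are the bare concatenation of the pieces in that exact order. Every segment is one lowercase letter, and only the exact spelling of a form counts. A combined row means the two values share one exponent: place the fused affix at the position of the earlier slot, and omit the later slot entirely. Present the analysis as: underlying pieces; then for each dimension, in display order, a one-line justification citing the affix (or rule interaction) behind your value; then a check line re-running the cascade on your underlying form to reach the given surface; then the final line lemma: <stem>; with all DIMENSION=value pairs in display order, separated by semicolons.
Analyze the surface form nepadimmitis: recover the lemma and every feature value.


underlying: nepa-dim-mit-iz
NUM=ne - signalled by the affix -mit
CLASS=un - signalled by the affix -iz
KEL=em - signalled by the affix -dim
check: nepadimmitiz -> nepadimmitis
lemma: nepa; NUM=ne; CLASS=un; KEL=em
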